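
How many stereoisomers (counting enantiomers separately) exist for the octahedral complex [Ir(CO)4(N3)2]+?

The six octahedral sites form three mutually perpendicular trans pairs.
Systematic placement gives 2 geometric isomers: N3 trans; N3 cis.
Each arrangement has an internal mirror plane or centre of symmetry, so none is chiral.

2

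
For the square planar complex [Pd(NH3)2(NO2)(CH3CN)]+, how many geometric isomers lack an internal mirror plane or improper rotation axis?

0

In a square planar complex each vertex has one trans partner and two cis neighbours.
The distinct arrangements are (2 in all): NH3 cis; NH3 trans.
Each arrangement has an internal mirror plane or centre of symmetry, so none is chiral.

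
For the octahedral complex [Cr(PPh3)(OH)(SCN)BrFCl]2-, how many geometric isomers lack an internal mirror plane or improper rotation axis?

15

An octahedron has six vertices in three trans pairs; every non-trans pair is cis.
Systematic enumeration (placing each ligand type in turn and discarding arrangements equivalent by rotation or reflection) gives 15 geometric isomers.
Of these, 15 lack any improper symmetry element and so occur as enantiomeric pairs, giving 15 + 15 = 30 stereoisomers in total.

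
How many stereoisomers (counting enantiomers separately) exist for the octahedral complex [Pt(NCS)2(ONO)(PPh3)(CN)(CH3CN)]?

The six octahedral sites form three mutually perpendicular trans pairs.
Systematic enumeration (placing each ligand type in turn and discarding arrangements equivalent by rotation or reflection) gives 9 geometric isomers.
Of these, 6 lack any improper symmetry element and so occur as enantiomeric pairs, giving 9 + 6 = 15 stereoisomers in total.

15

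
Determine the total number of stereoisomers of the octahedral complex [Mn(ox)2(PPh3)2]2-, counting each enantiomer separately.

3

An octahedron has six vertices in three trans pairs; every non-trans pair is cis.
Each ox is bidentate and must span two cis positions.
There are 2 geometric isomers: PPh3 trans; PPh3 cis (chiral).
One of these lacks any improper symmetry element and so occurs as an enantiomeric pair, giving 2 + 1 = 3 stereoisomers in total.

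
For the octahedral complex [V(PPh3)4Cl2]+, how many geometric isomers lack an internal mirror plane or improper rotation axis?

In an octahedral complex each vertex has one trans partner and four cis neighbours.
There are 2 geometric isomers: Cl trans; Cl cis.
Each arrangement has an internal mirror plane or centre of symmetry, so none is chiral.

0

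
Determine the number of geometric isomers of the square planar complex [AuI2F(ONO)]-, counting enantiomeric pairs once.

In a square planar complex each vertex has one trans partner and two cis neighbours.
There are 2 geometric isomers: I cis; I trans.

2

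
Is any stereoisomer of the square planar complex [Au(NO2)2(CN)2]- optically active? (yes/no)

In a square planar complex each vertex has one trans partner and two cis neighbours.
Systematic placement gives 2 geometric isomers: NO2 cis; NO2 trans.
Each arrangement has an internal mirror plane or centre of symmetry, so none is chiral.

no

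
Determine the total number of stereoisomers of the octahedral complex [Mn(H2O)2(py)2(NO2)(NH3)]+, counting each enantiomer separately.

The six octahedral sites form three mutually perpendicular trans pairs.
There are 6 geometric isomers: H2O trans, py trans; H2O trans, py cis; H2O cis, py trans; H2O cis, py cis (3 arrangements, 2 chiral).
Of these, 2 lack any improper symmetry element and so occur as enantiomeric pairs, giving 6 + 2 = 8 stereoisomers in total.

8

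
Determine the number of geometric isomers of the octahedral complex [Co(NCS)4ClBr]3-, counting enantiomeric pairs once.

2

The six octahedral sites form three mutually perpendicular trans pairs.
The distinct arrangements are (2 in all): Cl and Br mutually trans; Cl and Br mutually cis.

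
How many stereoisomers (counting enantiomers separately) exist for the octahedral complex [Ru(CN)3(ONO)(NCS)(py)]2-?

An octahedron has six vertices in three trans pairs; every non-trans pair is cis.
The distinct arrangements are (4 in all): CN mer (3 arrangements); CN fac (chiral).
One of these lacks any improper symmetry element and so occurs as an enantiomeric pair, giving 4 + 1 = 5 stereoisomers in total.

5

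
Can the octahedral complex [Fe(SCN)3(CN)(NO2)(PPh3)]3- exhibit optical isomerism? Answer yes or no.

yes

The distinct arrangements are (4 in all): SCN mer (3 arrangements); SCN fac (chiral).
One of these lacks any improper symmetry element and so occurs as an enantiomeric pair, giving 4 + 1 = 5 stereoisomers in total.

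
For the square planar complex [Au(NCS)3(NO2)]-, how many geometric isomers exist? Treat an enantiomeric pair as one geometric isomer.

1

In a square planar complex each vertex has one trans partner and two cis neighbours.
Only one geometric arrangement is possible.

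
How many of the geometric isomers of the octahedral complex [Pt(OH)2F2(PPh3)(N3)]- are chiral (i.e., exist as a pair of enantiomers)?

2

In an octahedral complex each vertex has one trans partner and four cis neighbours.
The distinct arrangements are (6 in all): OH cis, F trans; OH trans, F trans; OH cis, F cis (3 arrangements, 2 chiral); OH trans, F cis.
Of these, 2 lack any improper symmetry element and so occur as enantiomeric pairs, giving 6 + 2 = 8 stereoisomers in total.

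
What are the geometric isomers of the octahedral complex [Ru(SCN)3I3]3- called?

fac and mer

Systematic placement gives 2 geometric isomers: SCN mer; SCN fac.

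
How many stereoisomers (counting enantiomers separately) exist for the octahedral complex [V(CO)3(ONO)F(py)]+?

An octahedron has six vertices in three trans pairs; every non-trans pair is cis.
There are 4 geometric isomers: CO mer (3 arrangements); CO fac (chiral).
One of these lacks any improper symmetry element and so occurs as an enantiomeric pair, giving 4 + 1 = 5 stereoisomers in total.

5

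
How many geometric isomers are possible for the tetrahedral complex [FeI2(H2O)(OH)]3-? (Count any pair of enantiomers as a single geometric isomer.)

1

All four vertices of a tetrahedron are equivalent and mutually adjacent, so cis/trans isomerism cannot arise.
Only one geometric arrangement is possible.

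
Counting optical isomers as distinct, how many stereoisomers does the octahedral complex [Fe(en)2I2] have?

An octahedron has six vertices in three trans pairs; every non-trans pair is cis.
Each en is bidentate and must span two cis positions.
The distinct arrangements are (2 in all): I trans; I cis (chiral).
One of these lacks any improper symmetry element and so occurs as an enantiomeric pair, giving 2 + 1 = 3 stereoisomers in total.

3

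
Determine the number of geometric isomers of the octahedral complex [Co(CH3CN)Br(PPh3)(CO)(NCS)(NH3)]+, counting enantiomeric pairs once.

15

In an octahedral complex each vertex has one trans partner and four cis neighbours.
Systematic enumeration (placing each ligand type in turn and discarding arrangements equivalent by rotation or reflection) gives 15 geometric isomers.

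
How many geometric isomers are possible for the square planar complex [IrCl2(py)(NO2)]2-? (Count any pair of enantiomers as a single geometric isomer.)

A square has two trans pairs of vertices; adjacent vertices are cis.
Systematic placement gives 2 geometric isomers: Cl cis; Cl trans.

2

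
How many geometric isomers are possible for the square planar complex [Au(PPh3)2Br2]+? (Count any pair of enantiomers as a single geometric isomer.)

A square has two trans pairs of vertices; adjacent vertices are cis.
The distinct arrangements are (2 in all): PPh3 cis; PPh3 trans.

2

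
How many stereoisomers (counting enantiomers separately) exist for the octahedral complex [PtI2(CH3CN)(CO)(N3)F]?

15

An octahedron has six vertices in three trans pairs; every non-trans pair is cis.
Placing the ligands in turn and identifying arrangements related by rotation or reflection leaves 9 distinct geometric isomers.
Of these, 6 lack any improper symmetry element and so occur as enantiomeric pairs, giving 9 + 6 = 15 stereoisomers in total.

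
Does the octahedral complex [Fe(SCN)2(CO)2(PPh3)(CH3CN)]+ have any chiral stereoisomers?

yes

In an octahedral complex each vertex has one trans partner and four cis neighbours.
Working through the distinct placements yields 6 geometric isomers: SCN trans, CO cis; SCN cis, CO cis (3 arrangements, 2 chiral); SCN trans, CO trans; SCN cis, CO trans.
Of these, 2 lack any improper symmetry element and so occur as enantiomeric pairs, giving 6 + 2 = 8 stereoisomers in total.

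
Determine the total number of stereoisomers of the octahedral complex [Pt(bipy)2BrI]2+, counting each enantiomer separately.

3

Each bipy is bidentate and must span two cis positions.
The distinct arrangements are (2 in all): Br and I mutually trans; Br and I mutually cis (chiral).
One of these lacks any improper symmetry element and so occurs as an enantiomeric pair, giving 2 + 1 = 3 stereoisomers in total.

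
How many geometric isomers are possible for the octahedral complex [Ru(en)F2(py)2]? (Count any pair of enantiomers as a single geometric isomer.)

3

Each en is bidentate and must span two cis positions.
The distinct arrangements are (3 in all): F trans, py cis; F cis, py trans; F cis, py cis (chiral).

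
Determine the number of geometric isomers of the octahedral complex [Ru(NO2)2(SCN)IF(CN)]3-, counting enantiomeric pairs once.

9

The six octahedral sites form three mutually perpendicular trans pairs.
Exhaustive case analysis gives 9 geometric isomers.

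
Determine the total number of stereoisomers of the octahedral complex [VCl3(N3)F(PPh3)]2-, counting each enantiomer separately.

5

The six octahedral sites form three mutually perpendicular trans pairs.
Systematic placement gives 4 geometric isomers: Cl mer (3 arrangements); Cl fac (chiral).
One of these lacks any improper symmetry element and so occurs as an enantiomeric pair, giving 4 + 1 = 5 stereoisomers in total.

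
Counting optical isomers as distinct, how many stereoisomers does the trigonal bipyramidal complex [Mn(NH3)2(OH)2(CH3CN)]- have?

6

A trigonal bipyramid has two axial and three equatorial sites, which are chemically inequivalent.
Exhaustive case analysis gives 5 geometric isomers.
One of these lacks any improper symmetry element and so occurs as an enantiomeric pair, giving 5 + 1 = 6 stereoisomers in total.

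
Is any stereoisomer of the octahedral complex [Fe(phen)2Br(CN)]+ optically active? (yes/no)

yes

Each phen is bidentate and must span two cis positions.
Working through the distinct placements yields 2 geometric isomers: Br and CN mutually trans; Br and CN mutually cis (chiral).
One of these lacks any improper symmetry element and so occurs as an enantiomeric pair, giving 2 + 1 = 3 stereoisomers in total.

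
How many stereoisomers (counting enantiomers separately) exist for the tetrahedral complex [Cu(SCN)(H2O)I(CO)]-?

In a tetrahedral complex all four positions are equivalent and every pair of ligands is adjacent — there is no cis/trans distinction.
Only one geometric arrangement is possible; it has no improper symmetry element, so it exists as a pair of enantiomers (2 stereoisomers).

2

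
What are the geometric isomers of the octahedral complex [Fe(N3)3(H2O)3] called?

fac and mer

The six octahedral sites form three mutually perpendicular trans pairs.
Systematic placement gives 2 geometric isomers: N3 mer; N3 fac.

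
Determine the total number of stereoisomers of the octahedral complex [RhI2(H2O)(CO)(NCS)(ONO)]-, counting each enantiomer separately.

In an octahedral complex each vertex has one trans partner and four cis neighbours.
Systematic enumeration (placing each ligand type in turn and discarding arrangements equivalent by rotation or reflection) gives 9 geometric isomers.
Of these, 6 lack any improper symmetry element and so occur as enantiomeric pairs, giving 9 + 6 = 15 stereoisomers in total.

15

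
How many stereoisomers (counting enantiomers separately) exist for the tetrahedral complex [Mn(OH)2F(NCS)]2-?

1

In a tetrahedral complex all four positions are equivalent and every pair of ligands is adjacent — there is no cis/trans distinction.
Only one geometric arrangement is possible.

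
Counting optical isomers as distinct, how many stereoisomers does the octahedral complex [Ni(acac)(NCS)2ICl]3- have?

The six octahedral sites form three mutually perpendicular trans pairs.
Each acac is bidentate and must span two cis positions.
Working through the distinct placements yields 4 geometric isomers: NCS cis (3 arrangements, 2 chiral); NCS trans.
Of these, 2 lack any improper symmetry element and so occur as enantiomeric pairs, giving 4 + 2 = 6 stereoisomers in total.

6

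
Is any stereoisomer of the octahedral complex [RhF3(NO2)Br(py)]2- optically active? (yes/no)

yes

An octahedron has six vertices in three trans pairs; every non-trans pair is cis.
The distinct arrangements are (4 in all): F mer (3 arrangements); F fac (chiral).
One of these lacks any improper symmetry element and so occurs as an enantiomeric pair, giving 4 + 1 = 5 stereoisomers in total.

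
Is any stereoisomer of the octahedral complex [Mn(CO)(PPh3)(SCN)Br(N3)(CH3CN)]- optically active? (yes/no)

yes

An octahedron has six vertices in three trans pairs; every non-trans pair is cis.
Placing the ligands in turn and identifying arrangements related by rotation or reflection leaves 15 distinct geometric isomers.
Of these, 15 lack any improper symmetry element and so occur as enantiomeric pairs, giving 15 + 15 = 30 stereoisomers in total.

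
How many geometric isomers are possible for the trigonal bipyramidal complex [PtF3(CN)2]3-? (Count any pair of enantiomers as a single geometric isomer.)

3

A trigonal bipyramid has two axial and three equatorial sites, which are chemically inequivalent.
Working through the distinct placements yields 3 geometric isomers: CN both axial; CN one axial, one equatorial; CN both equatorial.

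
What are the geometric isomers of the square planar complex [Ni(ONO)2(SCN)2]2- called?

In a square planar complex each vertex has one trans partner and two cis neighbours.
The distinct arrangements are (2 in all): ONO cis; ONO trans.

cis and trans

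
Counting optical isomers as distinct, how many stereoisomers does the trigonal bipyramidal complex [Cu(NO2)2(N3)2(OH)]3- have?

A trigonal bipyramid has two axial and three equatorial sites, which are chemically inequivalent.
Exhaustive case analysis gives 5 geometric isomers.
One of these lacks any improper symmetry element and so occurs as an enantiomeric pair, giving 5 + 1 = 6 stereoisomers in total.

6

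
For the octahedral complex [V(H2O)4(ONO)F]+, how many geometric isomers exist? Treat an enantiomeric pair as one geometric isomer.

An octahedron has six vertices in three trans pairs; every non-trans pair is cis.
The distinct arrangements are (2 in all): ONO and F mutually cis; ONO and F mutually trans.

2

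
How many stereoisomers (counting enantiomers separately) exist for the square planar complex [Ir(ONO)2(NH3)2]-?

In a square planar complex each vertex has one trans partner and two cis neighbours.
Working through the distinct placements yields 2 geometric isomers: ONO cis; ONO trans.
Each arrangement has an internal mirror plane or centre of symmetry, so none is chiral.

2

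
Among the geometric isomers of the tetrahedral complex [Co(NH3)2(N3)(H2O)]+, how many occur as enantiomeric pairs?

0

All four vertices of a tetrahedron are equivalent and mutually adjacent, so cis/trans isomerism cannot arise.
Only one geometric arrangement is possible.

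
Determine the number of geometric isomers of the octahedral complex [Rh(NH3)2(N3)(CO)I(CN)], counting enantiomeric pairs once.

9

The six octahedral sites form three mutually perpendicular trans pairs.
Placing the ligands in turn and identifying arrangements related by rotation or reflection leaves 9 distinct geometric isomers.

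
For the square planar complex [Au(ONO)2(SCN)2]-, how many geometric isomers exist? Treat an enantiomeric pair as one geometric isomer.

A square has two trans pairs of vertices; adjacent vertices are cis.
There are 2 geometric isomers: ONO cis; ONO trans.

2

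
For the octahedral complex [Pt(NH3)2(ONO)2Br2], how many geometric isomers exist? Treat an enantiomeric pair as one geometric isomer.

5

An octahedron has six vertices in three trans pairs; every non-trans pair is cis.
Systematic placement gives 5 geometric isomers: NH3 trans, ONO trans, Br trans; NH3 cis, ONO cis, Br trans; NH3 cis, ONO trans, Br cis; NH3 cis, ONO cis, Br cis (chiral); NH3 trans, ONO cis, Br cis.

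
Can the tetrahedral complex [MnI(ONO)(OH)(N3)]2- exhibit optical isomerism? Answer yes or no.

All four vertices of a tetrahedron are equivalent and mutually adjacent, so cis/trans isomerism cannot arise.
Only one geometric arrangement is possible; it has no improper symmetry element, so it exists as a pair of enantiomers (2 stereoisomers).

yes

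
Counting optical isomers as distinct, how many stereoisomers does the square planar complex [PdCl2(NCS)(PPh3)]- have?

A square has two trans pairs of vertices; adjacent vertices are cis.
There are 2 geometric isomers: Cl cis; Cl trans.
Each arrangement has an internal mirror plane or centre of symmetry, so none is chiral.

2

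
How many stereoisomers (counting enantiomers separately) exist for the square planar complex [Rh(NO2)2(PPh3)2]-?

2

A square has two trans pairs of vertices; adjacent vertices are cis.
The distinct arrangements are (2 in all): NO2 cis; NO2 trans.
Each arrangement has an internal mirror plane or centre of symmetry, so none is chiral.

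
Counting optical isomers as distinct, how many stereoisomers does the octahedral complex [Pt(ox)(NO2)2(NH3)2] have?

4

In an octahedral complex each vertex has one trans partner and four cis neighbours.
Each ox is bidentate and must span two cis positions.
The distinct arrangements are (3 in all): NO2 cis, NH3 trans; NO2 cis, NH3 cis (chiral); NO2 trans, NH3 cis.
One of these lacks any improper symmetry element and so occurs as an enantiomeric pair, giving 3 + 1 = 4 stereoisomers in total.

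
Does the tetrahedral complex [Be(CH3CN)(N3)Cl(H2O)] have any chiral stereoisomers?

In a tetrahedral complex all four positions are equivalent and every pair of ligands is adjacent — there is no cis/trans distinction.
Only one geometric arrangement is possible; it has no improper symmetry element, so it exists as a pair of enantiomers (2 stereoisomers).

yes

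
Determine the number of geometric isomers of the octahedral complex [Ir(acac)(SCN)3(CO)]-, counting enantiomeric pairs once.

2

In an octahedral complex each vertex has one trans partner and four cis neighbours.
Each acac is bidentate and must span two cis positions.
The distinct arrangements are (2 in all): SCN fac; SCN mer.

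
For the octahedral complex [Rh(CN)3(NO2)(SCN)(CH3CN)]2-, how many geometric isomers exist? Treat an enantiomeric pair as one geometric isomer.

Working through the distinct placements yields 4 geometric isomers: CN mer (3 arrangements); CN fac (chiral).

4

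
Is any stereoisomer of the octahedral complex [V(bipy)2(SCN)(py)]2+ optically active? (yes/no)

An octahedron has six vertices in three trans pairs; every non-trans pair is cis.
Each bipy is bidentate and must span two cis positions.
The distinct arrangements are (2 in all): SCN and py mutually cis (chiral); SCN and py mutually trans.
One of these lacks any improper symmetry element and so occurs as an enantiomeric pair, giving 2 + 1 = 3 stereoisomers in total.

yes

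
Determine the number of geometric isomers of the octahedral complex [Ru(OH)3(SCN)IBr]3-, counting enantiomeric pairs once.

4

The six octahedral sites form three mutually perpendicular trans pairs.
The distinct arrangements are (4 in all): OH mer (3 arrangements); OH fac (chiral).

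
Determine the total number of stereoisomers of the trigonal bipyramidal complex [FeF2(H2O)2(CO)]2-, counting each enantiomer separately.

6

Exhaustive case analysis gives 5 geometric isomers.
One of these lacks any improper symmetry element and so occurs as an enantiomeric pair, giving 5 + 1 = 6 stereoisomers in total.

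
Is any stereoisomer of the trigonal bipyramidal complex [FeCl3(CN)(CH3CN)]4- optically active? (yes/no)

no

A trigonal bipyramid has two axial and three equatorial sites, which are chemically inequivalent.
The distinct arrangements are (4 in all): CN axial, CH3CN axial; CN equatorial, CH3CN axial; CN axial, CH3CN equatorial; CN equatorial, CH3CN equatorial.
Each arrangement has an internal mirror plane or centre of symmetry, so none is chiral.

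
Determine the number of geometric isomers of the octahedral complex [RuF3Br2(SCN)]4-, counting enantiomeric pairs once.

3

In an octahedral complex each vertex has one trans partner and four cis neighbours.
Working through the distinct placements yields 3 geometric isomers: F mer, Br trans; F fac, Br cis; F mer, Br cis.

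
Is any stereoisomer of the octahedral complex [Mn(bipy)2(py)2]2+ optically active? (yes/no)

Each bipy is bidentate and must span two cis positions.
The distinct arrangements are (2 in all): py trans; py cis (chiral).
One of these lacks any improper symmetry element and so occurs as an enantiomeric pair, giving 2 + 1 = 3 stereoisomers in total.

yes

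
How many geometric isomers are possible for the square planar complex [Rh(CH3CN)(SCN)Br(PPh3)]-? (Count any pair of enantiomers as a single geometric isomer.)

Working through the distinct placements yields 3 geometric isomers: (Br/PPh3 trans, CH3CN/SCN trans); (Br/SCN trans, CH3CN/PPh3 trans); (Br/CH3CN trans, PPh3/SCN trans).

3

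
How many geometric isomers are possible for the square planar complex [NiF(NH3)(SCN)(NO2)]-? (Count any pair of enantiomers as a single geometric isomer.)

3

A square has two trans pairs of vertices; adjacent vertices are cis.
Working through the distinct placements yields 3 geometric isomers: (F/NO2 trans, NH3/SCN trans); (F/SCN trans, NH3/NO2 trans); (F/NH3 trans, NO2/SCN trans).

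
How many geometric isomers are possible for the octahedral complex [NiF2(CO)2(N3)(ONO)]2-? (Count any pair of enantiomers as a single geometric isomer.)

6

There are 6 geometric isomers: F trans, CO trans; F cis, CO trans; F cis, CO cis (3 arrangements, 2 chiral); F trans, CO cis.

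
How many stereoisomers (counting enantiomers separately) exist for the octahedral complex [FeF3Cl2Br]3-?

3

There are 3 geometric isomers: F mer, Cl cis; F mer, Cl trans; F fac, Cl cis.
Each arrangement has an internal mirror plane or centre of symmetry, so none is chiral.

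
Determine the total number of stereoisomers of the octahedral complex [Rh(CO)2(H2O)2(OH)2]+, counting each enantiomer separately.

The six octahedral sites form three mutually perpendicular trans pairs.
The distinct arrangements are (5 in all): CO trans, H2O trans, OH trans; CO trans, H2O cis, OH cis; CO cis, H2O cis, OH trans; CO cis, H2O cis, OH cis (chiral); CO cis, H2O trans, OH cis.
One of these lacks any improper symmetry element and so occurs as an enantiomeric pair, giving 5 + 1 = 6 stereoisomers in total.

6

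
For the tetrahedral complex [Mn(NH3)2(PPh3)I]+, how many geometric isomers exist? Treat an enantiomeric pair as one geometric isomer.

Only one geometric arrangement is possible.

1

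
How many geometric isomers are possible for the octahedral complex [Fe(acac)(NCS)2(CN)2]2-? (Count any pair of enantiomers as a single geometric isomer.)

An octahedron has six vertices in three trans pairs; every non-trans pair is cis.
Each acac is bidentate and must span two cis positions.
The distinct arrangements are (3 in all): NCS cis, CN trans; NCS cis, CN cis (chiral); NCS trans, CN cis.

3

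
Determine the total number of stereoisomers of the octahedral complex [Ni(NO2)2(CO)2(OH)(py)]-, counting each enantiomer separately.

The six octahedral sites form three mutually perpendicular trans pairs.
Working through the distinct placements yields 6 geometric isomers: NO2 trans, CO trans; NO2 cis, CO trans; NO2 cis, CO cis (3 arrangements, 2 chiral); NO2 trans, CO cis.
Of these, 2 lack any improper symmetry element and so occur as enantiomeric pairs, giving 6 + 2 = 8 stereoisomers in total.

8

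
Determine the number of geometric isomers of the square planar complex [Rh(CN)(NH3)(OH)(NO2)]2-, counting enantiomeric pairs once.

3

In a square planar complex each vertex has one trans partner and two cis neighbours.
Systematic placement gives 3 geometric isomers: (CN/NO2 trans, NH3/OH trans); (CN/OH trans, NH3/NO2 trans); (CN/NH3 trans, NO2/OH trans).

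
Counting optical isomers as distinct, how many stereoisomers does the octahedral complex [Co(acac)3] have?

2

Each acac is bidentate and must span two cis positions.
Only one geometric arrangement is possible; it has no improper symmetry element, so it exists as a pair of enantiomers (2 stereoisomers).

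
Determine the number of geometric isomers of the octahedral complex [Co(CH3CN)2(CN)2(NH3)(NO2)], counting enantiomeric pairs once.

Working through the distinct placements yields 6 geometric isomers: CH3CN trans, CN trans; CH3CN trans, CN cis; CH3CN cis, CN cis (3 arrangements, 2 chiral); CH3CN cis, CN trans.

6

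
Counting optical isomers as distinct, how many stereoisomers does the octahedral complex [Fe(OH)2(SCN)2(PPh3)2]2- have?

6

The six octahedral sites form three mutually perpendicular trans pairs.
Working through the distinct placements yields 5 geometric isomers: OH trans, SCN trans, PPh3 trans; OH trans, SCN cis, PPh3 cis; OH cis, SCN trans, PPh3 cis; OH cis, SCN cis, PPh3 cis (chiral); OH cis, SCN cis, PPh3 trans.
One of these lacks any improper symmetry element and so occurs as an enantiomeric pair, giving 5 + 1 = 6 stereoisomers in total.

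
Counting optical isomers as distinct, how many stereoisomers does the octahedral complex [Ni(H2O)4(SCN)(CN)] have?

2

In an octahedral complex each vertex has one trans partner and four cis neighbours.
The distinct arrangements are (2 in all): SCN and CN mutually cis; SCN and CN mutually trans.
Each arrangement has an internal mirror plane or centre of symmetry, so none is chiral.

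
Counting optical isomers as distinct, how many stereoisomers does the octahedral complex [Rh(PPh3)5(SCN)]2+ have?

The six octahedral sites form three mutually perpendicular trans pairs.
Only one geometric arrangement is possible.

1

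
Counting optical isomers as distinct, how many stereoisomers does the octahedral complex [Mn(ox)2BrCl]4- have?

3

Each ox is bidentate and must span two cis positions.
The distinct arrangements are (2 in all): Br and Cl mutually trans; Br and Cl mutually cis (chiral).
One of these lacks any improper symmetry element and so occurs as an enantiomeric pair, giving 2 + 1 = 3 stereoisomers in total.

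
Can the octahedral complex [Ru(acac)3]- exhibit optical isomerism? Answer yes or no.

yes

Each acac is bidentate and must span two cis positions.
Only one geometric arrangement is possible; it has no improper symmetry element, so it exists as a pair of enantiomers (2 stereoisomers).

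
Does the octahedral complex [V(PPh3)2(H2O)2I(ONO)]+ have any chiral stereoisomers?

yes

In an octahedral complex each vertex has one trans partner and four cis neighbours.
Systematic placement gives 6 geometric isomers: PPh3 trans, H2O trans; PPh3 cis, H2O trans; PPh3 trans, H2O cis; PPh3 cis, H2O cis (3 arrangements, 2 chiral).
Of these, 2 lack any improper symmetry element and so occur as enantiomeric pairs, giving 6 + 2 = 8 stereoisomers in total.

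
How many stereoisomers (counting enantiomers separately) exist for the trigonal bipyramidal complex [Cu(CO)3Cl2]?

3

The distinct arrangements are (3 in all): Cl both equatorial; Cl one axial, one equatorial; Cl both axial.
Each arrangement has an internal mirror plane or centre of symmetry, so none is chiral.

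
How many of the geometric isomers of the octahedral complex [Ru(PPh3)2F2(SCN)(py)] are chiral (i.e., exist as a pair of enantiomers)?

The six octahedral sites form three mutually perpendicular trans pairs.
There are 6 geometric isomers: PPh3 trans, F trans; PPh3 cis, F trans; PPh3 cis, F cis (3 arrangements, 2 chiral); PPh3 trans, F cis.
Of these, 2 lack any improper symmetry element and so occur as enantiomeric pairs, giving 6 + 2 = 8 stereoisomers in total.

2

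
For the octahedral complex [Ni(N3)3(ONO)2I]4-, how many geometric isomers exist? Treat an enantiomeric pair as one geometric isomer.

3

The six octahedral sites form three mutually perpendicular trans pairs.
There are 3 geometric isomers: N3 mer, ONO trans; N3 fac, ONO cis; N3 mer, ONO cis.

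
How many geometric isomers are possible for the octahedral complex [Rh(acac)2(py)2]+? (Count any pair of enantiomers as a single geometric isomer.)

In an octahedral complex each vertex has one trans partner and four cis neighbours.
Each acac is bidentate and must span two cis positions.
The distinct arrangements are (2 in all): py trans; py cis (chiral).

2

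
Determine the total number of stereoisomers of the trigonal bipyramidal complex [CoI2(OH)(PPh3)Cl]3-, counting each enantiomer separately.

10

Systematic enumeration (placing each ligand type in turn and discarding arrangements equivalent by rotation or reflection) gives 7 geometric isomers.
Of these, 3 lack any improper symmetry element and so occur as enantiomeric pairs, giving 7 + 3 = 10 stereoisomers in total.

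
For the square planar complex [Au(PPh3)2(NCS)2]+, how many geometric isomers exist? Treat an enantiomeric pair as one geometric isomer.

In a square planar complex each vertex has one trans partner and two cis neighbours.
Systematic placement gives 2 geometric isomers: PPh3 cis; PPh3 trans.

2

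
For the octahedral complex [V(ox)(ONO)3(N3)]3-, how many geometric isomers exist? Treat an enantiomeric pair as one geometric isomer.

An octahedron has six vertices in three trans pairs; every non-trans pair is cis.
Each ox is bidentate and must span two cis positions.
There are 2 geometric isomers: ONO fac; ONO mer.

2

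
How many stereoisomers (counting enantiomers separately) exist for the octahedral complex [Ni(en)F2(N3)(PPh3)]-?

In an octahedral complex each vertex has one trans partner and four cis neighbours.
Each en is bidentate and must span two cis positions.
Systematic placement gives 4 geometric isomers: F trans; F cis (3 arrangements, 2 chiral).
Of these, 2 lack any improper symmetry element and so occur as enantiomeric pairs, giving 4 + 2 = 6 stereoisomers in total.

6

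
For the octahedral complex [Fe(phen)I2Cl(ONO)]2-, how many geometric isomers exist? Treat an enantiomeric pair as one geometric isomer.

4

An octahedron has six vertices in three trans pairs; every non-trans pair is cis.
Each phen is bidentate and must span two cis positions.
Working through the distinct placements yields 4 geometric isomers: I cis (3 arrangements, 2 chiral); I trans.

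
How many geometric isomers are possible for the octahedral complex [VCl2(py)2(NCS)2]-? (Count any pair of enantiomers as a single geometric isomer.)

The six octahedral sites form three mutually perpendicular trans pairs.
Working through the distinct placements yields 5 geometric isomers: Cl trans, py trans, NCS trans; Cl trans, py cis, NCS cis; Cl cis, py trans, NCS cis; Cl cis, py cis, NCS cis (chiral); Cl cis, py cis, NCS trans.

5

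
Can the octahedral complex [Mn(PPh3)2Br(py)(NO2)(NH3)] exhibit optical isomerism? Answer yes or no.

yes

Placing the ligands in turn and identifying arrangements related by rotation or reflection leaves 9 distinct geometric isomers.
Of these, 6 lack any improper symmetry element and so occur as enantiomeric pairs, giving 9 + 6 = 15 stereoisomers in total.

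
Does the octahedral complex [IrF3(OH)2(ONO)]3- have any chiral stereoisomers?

no

In an octahedral complex each vertex has one trans partner and four cis neighbours.
There are 3 geometric isomers: F mer, OH cis; F mer, OH trans; F fac, OH cis.
Each arrangement has an internal mirror plane or centre of symmetry, so none is chiral.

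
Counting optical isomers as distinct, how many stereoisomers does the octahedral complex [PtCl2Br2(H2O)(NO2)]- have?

8

An octahedron has six vertices in three trans pairs; every non-trans pair is cis.
Systematic placement gives 6 geometric isomers: Cl trans, Br trans; Cl cis, Br trans; Cl cis, Br cis (3 arrangements, 2 chiral); Cl trans, Br cis.
Of these, 2 lack any improper symmetry element and so occur as enantiomeric pairs, giving 6 + 2 = 8 stereoisomers in total.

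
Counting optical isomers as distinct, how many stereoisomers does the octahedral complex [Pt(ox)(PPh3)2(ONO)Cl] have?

6

The six octahedral sites form three mutually perpendicular trans pairs.
Each ox is bidentate and must span two cis positions.
Working through the distinct placements yields 4 geometric isomers: PPh3 cis (3 arrangements, 2 chiral); PPh3 trans.
Of these, 2 lack any improper symmetry element and so occur as enantiomeric pairs, giving 4 + 2 = 6 stereoisomers in total.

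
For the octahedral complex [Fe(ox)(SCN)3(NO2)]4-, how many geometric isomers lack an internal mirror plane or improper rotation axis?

0

The six octahedral sites form three mutually perpendicular trans pairs.
Each ox is bidentate and must span two cis positions.
There are 2 geometric isomers: SCN fac; SCN mer.
Each arrangement has an internal mirror plane or centre of symmetry, so none is chiral.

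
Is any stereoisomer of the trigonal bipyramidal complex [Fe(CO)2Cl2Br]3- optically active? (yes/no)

yes

A trigonal bipyramid has two axial and three equatorial sites, which are chemically inequivalent.
Placing the ligands in turn and identifying arrangements related by rotation or reflection leaves 5 distinct geometric isomers.
One of these lacks any improper symmetry element and so occurs as an enantiomeric pair, giving 5 + 1 = 6 stereoisomers in total.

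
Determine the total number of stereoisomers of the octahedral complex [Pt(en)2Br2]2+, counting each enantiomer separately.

The six octahedral sites form three mutually perpendicular trans pairs.
Each en is bidentate and must span two cis positions.
There are 2 geometric isomers: Br trans; Br cis (chiral).
One of these lacks any improper symmetry element and so occurs as an enantiomeric pair, giving 2 + 1 = 3 stereoisomers in total.

3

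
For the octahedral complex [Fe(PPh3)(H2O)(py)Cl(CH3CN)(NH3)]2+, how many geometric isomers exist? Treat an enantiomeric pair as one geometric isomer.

15

The six octahedral sites form three mutually perpendicular trans pairs.
Exhaustive case analysis gives 15 geometric isomers.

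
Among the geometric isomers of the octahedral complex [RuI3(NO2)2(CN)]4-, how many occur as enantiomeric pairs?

In an octahedral complex each vertex has one trans partner and four cis neighbours.
There are 3 geometric isomers: I mer, NO2 trans; I fac, NO2 cis; I mer, NO2 cis.
Each arrangement has an internal mirror plane or centre of symmetry, so none is chiral.

0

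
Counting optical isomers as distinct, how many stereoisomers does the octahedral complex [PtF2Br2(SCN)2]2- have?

An octahedron has six vertices in three trans pairs; every non-trans pair is cis.
Systematic placement gives 5 geometric isomers: F trans, Br trans, SCN trans; F cis, Br trans, SCN cis; F cis, Br cis, SCN trans; F cis, Br cis, SCN cis (chiral); F trans, Br cis, SCN cis.
One of these lacks any improper symmetry element and so occurs as an enantiomeric pair, giving 5 + 1 = 6 stereoisomers in total.

6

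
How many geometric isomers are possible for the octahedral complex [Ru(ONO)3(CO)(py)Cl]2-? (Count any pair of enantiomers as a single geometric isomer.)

Systematic placement gives 4 geometric isomers: ONO mer (3 arrangements); ONO fac (chiral).

4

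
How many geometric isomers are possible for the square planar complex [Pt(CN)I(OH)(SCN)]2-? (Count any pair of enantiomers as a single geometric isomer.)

3

A square has two trans pairs of vertices; adjacent vertices are cis.
There are 3 geometric isomers: (CN/OH trans, I/SCN trans); (CN/SCN trans, I/OH trans); (CN/I trans, OH/SCN trans).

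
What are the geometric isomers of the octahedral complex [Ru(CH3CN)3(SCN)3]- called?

fac and mer

An octahedron has six vertices in three trans pairs; every non-trans pair is cis.
Systematic placement gives 2 geometric isomers: CH3CN mer; CH3CN fac.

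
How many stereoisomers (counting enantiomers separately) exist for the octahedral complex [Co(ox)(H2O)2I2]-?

The six octahedral sites form three mutually perpendicular trans pairs.
Each ox is bidentate and must span two cis positions.
Systematic placement gives 3 geometric isomers: H2O trans, I cis; H2O cis, I cis (chiral); H2O cis, I trans.
One of these lacks any improper symmetry element and so occurs as an enantiomeric pair, giving 3 + 1 = 4 stereoisomers in total.

4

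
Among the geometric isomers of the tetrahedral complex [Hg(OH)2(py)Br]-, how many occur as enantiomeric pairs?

0

Only one geometric arrangement is possible.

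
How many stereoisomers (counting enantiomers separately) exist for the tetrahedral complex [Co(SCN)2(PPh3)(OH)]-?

Only one geometric arrangement is possible.

1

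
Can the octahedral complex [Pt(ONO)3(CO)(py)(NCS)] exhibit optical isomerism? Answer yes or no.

yes

An octahedron has six vertices in three trans pairs; every non-trans pair is cis.
Working through the distinct placements yields 4 geometric isomers: ONO mer (3 arrangements); ONO fac (chiral).
One of these lacks any improper symmetry element and so occurs as an enantiomeric pair, giving 4 + 1 = 5 stereoisomers in total.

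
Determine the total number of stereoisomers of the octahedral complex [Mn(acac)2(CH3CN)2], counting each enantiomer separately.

An octahedron has six vertices in three trans pairs; every non-trans pair is cis.
Each acac is bidentate and must span two cis positions.
The distinct arrangements are (2 in all): CH3CN trans; CH3CN cis (chiral).
One of these lacks any improper symmetry element and so occurs as an enantiomeric pair, giving 2 + 1 = 3 stereoisomers in total.

3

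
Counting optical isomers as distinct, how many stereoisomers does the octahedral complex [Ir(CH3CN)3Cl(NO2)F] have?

5

The six octahedral sites form three mutually perpendicular trans pairs.
Working through the distinct placements yields 4 geometric isomers: CH3CN mer (3 arrangements); CH3CN fac (chiral).
One of these lacks any improper symmetry element and so occurs as an enantiomeric pair, giving 4 + 1 = 5 stereoisomers in total.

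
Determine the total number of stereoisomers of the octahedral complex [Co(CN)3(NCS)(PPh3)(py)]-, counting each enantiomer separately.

5

The six octahedral sites form three mutually perpendicular trans pairs.
There are 4 geometric isomers: CN mer (3 arrangements); CN fac (chiral).
One of these lacks any improper symmetry element and so occurs as an enantiomeric pair, giving 4 + 1 = 5 stereoisomers in total.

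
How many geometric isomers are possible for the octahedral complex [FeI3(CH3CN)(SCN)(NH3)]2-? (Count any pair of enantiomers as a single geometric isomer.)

The six octahedral sites form three mutually perpendicular trans pairs.
Working through the distinct placements yields 4 geometric isomers: I mer (3 arrangements); I fac (chiral).

4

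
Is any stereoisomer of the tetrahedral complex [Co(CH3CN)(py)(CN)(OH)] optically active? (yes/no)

yes

Only one geometric arrangement is possible; it has no improper symmetry element, so it exists as a pair of enantiomers (2 stereoisomers).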